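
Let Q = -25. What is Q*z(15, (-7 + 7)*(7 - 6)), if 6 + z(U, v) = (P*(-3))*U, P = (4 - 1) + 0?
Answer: 3525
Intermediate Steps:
P = 3 (P = 3 + 0 = 3)
z(U, v) = -6 - 9*U (z(U, v) = -6 + (3*(-3))*U = -6 - 9*U)
Q*z(15, (-7 + 7)*(7 - 6)) = -25*(-6 - 9*15) = -25*(-6 - 135) = -25*(-141) = 3525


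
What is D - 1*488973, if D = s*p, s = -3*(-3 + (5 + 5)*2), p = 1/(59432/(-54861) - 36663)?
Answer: -983534115113664/2011428275 ≈ -4.8897e+5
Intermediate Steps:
p = -54861/2011428275 (p = 1/(59432*(-1/54861) - 36663) = 1/(-59432/54861 - 36663) = 1/(-2011428275/54861) = -54861/2011428275 ≈ -2.7275e-5)
s = -51 (s = -3*(-3 + 10*2) = -3*(-3 + 20) = -3*17 = -51)
D = 2797911/2011428275 (D = -51*(-54861/2011428275) = 2797911/2011428275 ≈ 0.0013910)
D - 1*488973 = 2797911/2011428275 - 1*488973 = 2797911/2011428275 - 488973 = -983534115113664/2011428275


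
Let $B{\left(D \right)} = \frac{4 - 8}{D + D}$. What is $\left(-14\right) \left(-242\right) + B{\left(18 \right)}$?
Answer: $\frac{30491}{9} \approx 3387.9$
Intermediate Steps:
$B{\left(D \right)} = - \frac{2}{D}$ ($B{\left(D \right)} = - \frac{4}{2 D} = - 4 \frac{1}{2 D} = - \frac{2}{D}$)
$\left(-14\right) \left(-242\right) + B{\left(18 \right)} = \left(-14\right) \left(-242\right) - \frac{2}{18} = 3388 - \frac{1}{9} = \frac{30491}{9}$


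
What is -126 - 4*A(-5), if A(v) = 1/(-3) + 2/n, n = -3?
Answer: -122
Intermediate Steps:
A(v) = -1 (A(v) = 1/(-3) + 2/(-3) = 1*(-⅓) + 2*(-⅓) = -⅓ - ⅔ = -1)
-126 - 4*A(-5) = -126 - 4*(-1) = -126 + 4 = -122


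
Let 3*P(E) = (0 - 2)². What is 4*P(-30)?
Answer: 16/3 ≈ 5.3333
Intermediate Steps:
P(E) = 4/3 (P(E) = (0 - 2)²/3 = (⅓)*(-2)² = (⅓)*4 = 4/3)
4*P(-30) = 4*(4/3) = 16/3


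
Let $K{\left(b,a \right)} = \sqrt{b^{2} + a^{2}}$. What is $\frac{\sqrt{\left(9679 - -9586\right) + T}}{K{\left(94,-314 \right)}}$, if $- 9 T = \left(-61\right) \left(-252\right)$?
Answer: $\frac{\sqrt{471545906}}{53716} \approx 0.40426$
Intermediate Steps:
$T = -1708$ ($T = - \frac{\left(-61\right) \left(-252\right)}{9} = \left(- \frac{1}{9}\right) 15372 = -1708$)
$K{\left(b,a \right)} = \sqrt{a^{2} + b^{2}}$
$\frac{\sqrt{\left(9679 - -9586\right) + T}}{K{\left(94,-314 \right)}} = \frac{\sqrt{\left(9679 - -9586\right) - 1708}}{\sqrt{\left(-314\right)^{2} + 94^{2}}} = \frac{\sqrt{\left(9679 + 9586\right) - 1708}}{\sqrt{98596 + 8836}} = \frac{\sqrt{19265 - 1708}}{\sqrt{107432}} = \frac{\sqrt{17557}}{2 \sqrt{26858}} = \sqrt{17557} \frac{\sqrt{26858}}{53716} = \frac{\sqrt{471545906}}{53716}$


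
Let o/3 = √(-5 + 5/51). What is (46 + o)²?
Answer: 35222/17 + 460*I*√510/17 ≈ 2071.9 + 611.07*I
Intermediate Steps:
o = 5*I*√510/17 (o = 3*√(-5 + 5/51) = 3*√(-250/51) = 3*(5*I*√510/51) = 5*I*√510/17 ≈ 6.6421*I)
(46 + o)² = (46 + 5*I*√510/17)²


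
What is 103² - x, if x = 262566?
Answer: -251957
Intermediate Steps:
103² - x = 103² - 1*262566 = 10609 - 262566 = -251957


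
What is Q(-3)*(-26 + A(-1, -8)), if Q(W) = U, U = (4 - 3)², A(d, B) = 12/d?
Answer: -38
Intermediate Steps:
U = 1 (U = 1² = 1)
Q(W) = 1
Q(-3)*(-26 + A(-1, -8)) = 1*(-26 + 12/(-1)) = 1*(-26 + 12*(-1)) = 1*(-26 - 12) = 1*(-38) = -38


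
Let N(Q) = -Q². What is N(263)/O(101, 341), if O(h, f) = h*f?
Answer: -69169/34441 ≈ -2.0083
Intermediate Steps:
O(h, f) = f*h
N(263)/O(101, 341) = (-1*263²)/((341*101)) = -1*69169/34441 = -69169*1/34441 = -69169/34441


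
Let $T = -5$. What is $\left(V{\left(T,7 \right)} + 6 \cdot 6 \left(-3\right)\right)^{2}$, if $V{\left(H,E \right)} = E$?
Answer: $10201$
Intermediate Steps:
$\left(V{\left(T,7 \right)} + 6 \cdot 6 \left(-3\right)\right)^{2} = \left(7 + 6 \cdot 6 \left(-3\right)\right)^{2} = \left(7 + 36 \left(-3\right)\right)^{2} = \left(7 - 108\right)^{2} = \left(-101\right)^{2} = 10201$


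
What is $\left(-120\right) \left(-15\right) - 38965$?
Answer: $-37165$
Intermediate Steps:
$\left(-120\right) \left(-15\right) - 38965 = 1800 - 38965 = -37165$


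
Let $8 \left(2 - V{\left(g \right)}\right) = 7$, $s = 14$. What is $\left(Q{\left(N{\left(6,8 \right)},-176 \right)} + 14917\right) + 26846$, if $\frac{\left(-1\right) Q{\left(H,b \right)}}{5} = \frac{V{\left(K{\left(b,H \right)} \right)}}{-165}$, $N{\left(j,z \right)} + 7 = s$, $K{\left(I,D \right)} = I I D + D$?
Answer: $\frac{3675147}{88} \approx 41763.0$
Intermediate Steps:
$K{\left(I,D \right)} = D + D I^{2}$ ($K{\left(I,D \right)} = I^{2} D + D = D I^{2} + D = D + D I^{2}$)
$V{\left(g \right)} = \frac{9}{8}$ ($V{\left(g \right)} = 2 - \frac{7}{8} = \frac{9}{8}$)
$N{\left(j,z \right)} = 7$ ($N{\left(j,z \right)} = -7 + 14 = 7$)
$Q{\left(H,b \right)} = \frac{3}{88}$ ($Q{\left(H,b \right)} = - 5 \frac{9}{8 \left(-165\right)} = - 5 \cdot \frac{9}{8} \left(- \frac{1}{165}\right) = \left(-5\right) \left(- \frac{3}{440}\right) = \frac{3}{88}$)
$\left(Q{\left(N{\left(6,8 \right)},-176 \right)} + 14917\right) + 26846 = \left(\frac{3}{88} + 14917\right) + 26846 = \frac{1312699}{88} + 26846 = \frac{3675147}{88}$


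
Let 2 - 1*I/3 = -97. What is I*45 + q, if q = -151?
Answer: 13214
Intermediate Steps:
I = 297 (I = 6 - 3*(-97) = 6 + 291 = 297)
I*45 + q = 297*45 - 151 = 13365 - 151 = 13214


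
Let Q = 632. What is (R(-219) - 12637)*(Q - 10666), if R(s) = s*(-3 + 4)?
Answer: 128997104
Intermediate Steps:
R(s) = s (R(s) = s*1 = s)
(R(-219) - 12637)*(Q - 10666) = (-219 - 12637)*(632 - 10666) = -12856*(-10034) = 128997104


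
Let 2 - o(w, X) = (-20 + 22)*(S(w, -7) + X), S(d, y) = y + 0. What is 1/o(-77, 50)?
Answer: -1/84 ≈ -0.011905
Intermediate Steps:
S(d, y) = y
o(w, X) = 16 - 2*X (o(w, X) = 2 - (-20 + 22)*(-7 + X) = 2 - 2*(-7 + X) = 2 - (-14 + 2*X) = 2 + (14 - 2*X) = 16 - 2*X)
1/o(-77, 50) = 1/(16 - 2*50) = 1/(16 - 100) = 1/(-84) = -1/84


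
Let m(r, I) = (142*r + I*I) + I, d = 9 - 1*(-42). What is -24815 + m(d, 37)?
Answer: -16167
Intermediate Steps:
d = 51 (d = 9 + 42 = 51)
m(r, I) = I + I² + 142*r (m(r, I) = (142*r + I²) + I = (I² + 142*r) + I = I + I² + 142*r)
-24815 + m(d, 37) = -24815 + (37 + 37² + 142*51) = -24815 + (37 + 1369 + 7242) = -24815 + 8648 = -16167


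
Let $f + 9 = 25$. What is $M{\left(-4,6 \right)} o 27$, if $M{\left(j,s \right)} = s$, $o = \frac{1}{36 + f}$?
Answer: $\frac{81}{26} \approx 3.1154$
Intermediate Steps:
$f = 16$ ($f = -9 + 25 = 16$)
$o = \frac{1}{52}$ ($o = \frac{1}{36 + 16} = \frac{1}{52} \approx 0.019231$)
$M{\left(-4,6 \right)} o 27 = 6 \cdot \frac{1}{52} \cdot 27 = \frac{3}{26} \cdot 27 = \frac{81}{26}$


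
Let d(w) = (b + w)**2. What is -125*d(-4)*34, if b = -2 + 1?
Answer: -106250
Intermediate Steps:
b = -1
d(w) = (-1 + w)**2
-125*d(-4)*34 = -125*(-1 - 4)**2*34 = -125*(-5)**2*34 = -125*25*34 = -3125*34 = -106250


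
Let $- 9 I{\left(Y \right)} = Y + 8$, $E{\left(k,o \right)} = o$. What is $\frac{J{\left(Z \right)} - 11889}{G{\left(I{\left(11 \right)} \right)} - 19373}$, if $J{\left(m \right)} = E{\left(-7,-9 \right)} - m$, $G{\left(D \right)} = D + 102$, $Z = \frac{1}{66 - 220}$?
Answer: $\frac{16490619}{26712532} \approx 0.61734$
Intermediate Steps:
$I{\left(Y \right)} = - \frac{8}{9} - \frac{Y}{9}$ ($I{\left(Y \right)} = - \frac{Y + 8}{9} = - \frac{8 + Y}{9} = - \frac{8}{9} - \frac{Y}{9}$)
$Z = - \frac{1}{154}$ ($Z = \frac{1}{-154} = - \frac{1}{154} \approx -0.0064935$)
$G{\left(D \right)} = 102 + D$
$J{\left(m \right)} = -9 - m$
$\frac{J{\left(Z \right)} - 11889}{G{\left(I{\left(11 \right)} \right)} - 19373} = \frac{\left(-9 - - \frac{1}{154}\right) - 11889}{\left(102 - \frac{19}{9}\right) - 19373} = \frac{\left(-9 + \frac{1}{154}\right) - 11889}{\left(102 - \frac{19}{9}\right) - 19373} = \frac{- \frac{1385}{154} - 11889}{\left(102 - \frac{19}{9}\right) - 19373} = - \frac{1832291}{154 \left(\frac{899}{9} - 19373\right)} = - \frac{1832291}{154 \left(- \frac{173458}{9}\right)} = \left(- \frac{1832291}{154}\right) \left(- \frac{9}{173458}\right) = \frac{16490619}{26712532}$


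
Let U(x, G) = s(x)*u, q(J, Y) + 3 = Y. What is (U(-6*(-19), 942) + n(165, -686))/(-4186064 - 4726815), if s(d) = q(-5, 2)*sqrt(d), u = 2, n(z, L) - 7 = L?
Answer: 679/8912879 + 2*sqrt(114)/8912879 ≈ 7.8578e-5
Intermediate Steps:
q(J, Y) = -3 + Y
n(z, L) = 7 + L
s(d) = -sqrt(d) (s(d) = (-3 + 2)*sqrt(d) = -sqrt(d))
U(x, G) = -2*sqrt(x) (U(x, G) = -sqrt(x)*2 = -2*sqrt(x))
(U(-6*(-19), 942) + n(165, -686))/(-4186064 - 4726815) = (-2*sqrt(114) + (7 - 686))/(-4186064 - 4726815) = (-2*sqrt(114) - 679)/(-8912879) = (-679 - 2*sqrt(114))*(-1/8912879) = 679/8912879 + 2*sqrt(114)/8912879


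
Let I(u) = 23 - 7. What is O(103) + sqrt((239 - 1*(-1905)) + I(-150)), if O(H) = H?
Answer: 103 + 12*sqrt(15) ≈ 149.48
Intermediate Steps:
I(u) = 16
O(103) + sqrt((239 - 1*(-1905)) + I(-150)) = 103 + sqrt((239 - 1*(-1905)) + 16) = 103 + sqrt((239 + 1905) + 16) = 103 + sqrt(2144 + 16) = 103 + sqrt(2160) = 103 + 12*sqrt(15)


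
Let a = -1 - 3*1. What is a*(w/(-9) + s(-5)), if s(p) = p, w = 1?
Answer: 184/9 ≈ 20.444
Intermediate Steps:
a = -4 (a = -1 - 3 = -4)
a*(w/(-9) + s(-5)) = -4*(1/(-9) - 5) = -4*(1*(-1/9) - 5) = -4*(-1/9 - 5) = -4*(-46/9) = 184/9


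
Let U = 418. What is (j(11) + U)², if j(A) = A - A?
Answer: 174724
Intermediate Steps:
j(A) = 0
(j(11) + U)² = (0 + 418)² = 418² = 174724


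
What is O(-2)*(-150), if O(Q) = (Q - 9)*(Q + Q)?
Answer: -6600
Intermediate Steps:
O(Q) = 2*Q*(-9 + Q) (O(Q) = (-9 + Q)*(2*Q) = 2*Q*(-9 + Q))
O(-2)*(-150) = (2*(-2)*(-9 - 2))*(-150) = (2*(-2)*(-11))*(-150) = 44*(-150) = -6600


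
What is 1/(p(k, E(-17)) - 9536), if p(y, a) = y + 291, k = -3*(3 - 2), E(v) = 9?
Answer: -1/9248 ≈ -0.00010813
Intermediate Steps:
k = -3 (k = -3*1 = -3)
p(y, a) = 291 + y
1/(p(k, E(-17)) - 9536) = 1/((291 - 3) - 9536) = 1/(288 - 9536) = 1/(-9248) = -1/9248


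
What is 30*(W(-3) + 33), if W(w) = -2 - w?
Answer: 1020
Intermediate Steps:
30*(W(-3) + 33) = 30*((-2 - 1*(-3)) + 33) = 30*((-2 + 3) + 33) = 30*(1 + 33) = 30*34 = 1020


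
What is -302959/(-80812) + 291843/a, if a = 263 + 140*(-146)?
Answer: -17471612773/1630543724 ≈ -10.715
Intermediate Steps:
a = -20177 (a = 263 - 20440 = -20177)
-302959/(-80812) + 291843/a = -302959/(-80812) + 291843/(-20177) = -302959*(-1/80812) + 291843*(-1/20177) = 302959/80812 - 291843/20177 = -17471612773/1630543724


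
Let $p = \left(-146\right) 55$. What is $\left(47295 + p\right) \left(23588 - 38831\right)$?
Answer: $-598516395$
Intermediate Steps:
$p = -8030$
$\left(47295 + p\right) \left(23588 - 38831\right) = \left(47295 - 8030\right) \left(23588 - 38831\right) = 39265 \left(-15243\right) = -598516395$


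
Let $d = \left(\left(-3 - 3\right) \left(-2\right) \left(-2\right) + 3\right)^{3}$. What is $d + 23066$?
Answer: $13805$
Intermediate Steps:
$d = -9261$ ($d = \left(\left(-6\right) \left(-2\right) \left(-2\right) + 3\right)^{3} = \left(12 \left(-2\right) + 3\right)^{3} = \left(-24 + 3\right)^{3} = \left(-21\right)^{3} = -9261$)
$d + 23066 = -9261 + 23066 = 13805$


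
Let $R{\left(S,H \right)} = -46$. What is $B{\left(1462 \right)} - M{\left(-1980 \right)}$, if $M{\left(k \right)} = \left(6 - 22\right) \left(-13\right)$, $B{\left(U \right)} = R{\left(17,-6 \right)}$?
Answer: $-254$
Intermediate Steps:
$B{\left(U \right)} = -46$
$M{\left(k \right)} = 208$ ($M{\left(k \right)} = \left(-16\right) \left(-13\right) = 208$)
$B{\left(1462 \right)} - M{\left(-1980 \right)} = -46 - 208 = -254$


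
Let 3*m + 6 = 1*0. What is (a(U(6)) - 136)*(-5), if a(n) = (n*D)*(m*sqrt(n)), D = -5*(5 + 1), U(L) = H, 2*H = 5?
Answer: 680 - 375*sqrt(10) ≈ -505.85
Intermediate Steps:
H = 5/2 (H = (1/2)*5 = 5/2 ≈ 2.5000)
U(L) = 5/2
m = -2 (m = -2 + (1*0)/3 = -2 + (1/3)*0 = -2 + 0 = -2)
D = -30 (D = -5*6 = -30)
a(n) = 60*n**(3/2) (a(n) = (n*(-30))*(-2*sqrt(n)) = (-30*n)*(-2*sqrt(n)) = 60*n**(3/2))
(a(U(6)) - 136)*(-5) = (60*(5/2)**(3/2) - 136)*(-5) = (60*(5*sqrt(10)/4) - 136)*(-5) = (75*sqrt(10) - 136)*(-5) = (-136 + 75*sqrt(10))*(-5) = 680 - 375*sqrt(10)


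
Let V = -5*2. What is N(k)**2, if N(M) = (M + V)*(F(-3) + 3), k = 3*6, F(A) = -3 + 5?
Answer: 1600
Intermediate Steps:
V = -10
F(A) = 2
k = 18
N(M) = -50 + 5*M (N(M) = (M - 10)*(2 + 3) = (-10 + M)*5 = -50 + 5*M)
N(k)**2 = (-50 + 5*18)**2 = (-50 + 90)**2 = 40**2 = 1600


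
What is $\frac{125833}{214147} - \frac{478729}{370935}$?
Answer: $- \frac{55842515308}{79434617445} \approx -0.703$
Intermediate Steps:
$\frac{125833}{214147} - \frac{478729}{370935} = - \frac{55842515308}{79434617445}$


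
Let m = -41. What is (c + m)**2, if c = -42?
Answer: 6889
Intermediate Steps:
(c + m)**2 = (-42 - 41)**2 = (-83)**2 = 6889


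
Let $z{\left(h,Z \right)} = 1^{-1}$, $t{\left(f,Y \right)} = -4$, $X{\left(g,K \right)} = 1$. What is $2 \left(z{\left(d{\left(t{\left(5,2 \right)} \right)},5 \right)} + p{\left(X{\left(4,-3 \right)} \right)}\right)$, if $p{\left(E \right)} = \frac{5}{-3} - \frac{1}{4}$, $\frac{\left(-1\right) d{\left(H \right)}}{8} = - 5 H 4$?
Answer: $- \frac{11}{6} \approx -1.8333$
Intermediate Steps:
$d{\left(H \right)} = 160 H$ ($d{\left(H \right)} = - 8 - 5 H 4 = - 8 \left(- 20 H\right) = 160 H$)
$z{\left(h,Z \right)} = 1$
$p{\left(E \right)} = - \frac{23}{12}$ ($p{\left(E \right)} = 5 \left(- \frac{1}{3}\right) - \frac{1}{4} = - \frac{5}{3} - \frac{1}{4} = - \frac{23}{12}$)
$2 \left(z{\left(d{\left(t{\left(5,2 \right)} \right)},5 \right)} + p{\left(X{\left(4,-3 \right)} \right)}\right) = 2 \left(1 - \frac{23}{12}\right) = 2 \left(- \frac{11}{12}\right) = - \frac{11}{6}$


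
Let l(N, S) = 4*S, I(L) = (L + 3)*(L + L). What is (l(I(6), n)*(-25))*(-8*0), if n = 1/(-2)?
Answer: 0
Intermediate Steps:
I(L) = 2*L*(3 + L) (I(L) = (3 + L)*(2*L) = 2*L*(3 + L))
n = -½ ≈ -0.50000
(l(I(6), n)*(-25))*(-8*0) = ((4*(-½))*(-25))*(-8*0) = -2*(-25)*0 = 50*0 = 0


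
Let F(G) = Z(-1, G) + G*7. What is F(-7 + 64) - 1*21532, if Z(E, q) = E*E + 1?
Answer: -21131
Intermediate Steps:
Z(E, q) = 1 + E**2 (Z(E, q) = E**2 + 1 = 1 + E**2)
F(G) = 2 + 7*G (F(G) = (1 + (-1)**2) + G*7 = (1 + 1) + 7*G = 2 + 7*G)
F(-7 + 64) - 1*21532 = (2 + 7*(-7 + 64)) - 1*21532 = (2 + 7*57) - 21532 = (2 + 399) - 21532 = 401 - 21532 = -21131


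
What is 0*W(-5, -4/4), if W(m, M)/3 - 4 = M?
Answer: 0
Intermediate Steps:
W(m, M) = 12 + 3*M
0*W(-5, -4/4) = 0*(12 + 3*(-4/4)) = 0*(12 + 3*(-4*¼)) = 0*(12 + 3*(-1)) = 0*(12 - 3) = 0*9 = 0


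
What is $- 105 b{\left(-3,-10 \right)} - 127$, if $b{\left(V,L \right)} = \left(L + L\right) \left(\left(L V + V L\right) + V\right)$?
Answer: $119573$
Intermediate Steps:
$b{\left(V,L \right)} = 2 L \left(V + 2 L V\right)$ ($b{\left(V,L \right)} = 2 L \left(\left(L V + L V\right) + V\right) = 2 L \left(2 L V + V\right) = 2 L \left(V + 2 L V\right)$)
$- 105 b{\left(-3,-10 \right)} - 127 = - 105 \cdot 2 \left(-10\right) \left(-3\right) \left(1 + 2 \left(-10\right)\right) - 127 = - 105 \cdot 2 \left(-10\right) \left(-3\right) \left(1 - 20\right) - 127 = - 105 \cdot 2 \left(-10\right) \left(-3\right) \left(-19\right) - 127 = \left(-105\right) \left(-1140\right) - 127 = 119700 - 127 = 119573$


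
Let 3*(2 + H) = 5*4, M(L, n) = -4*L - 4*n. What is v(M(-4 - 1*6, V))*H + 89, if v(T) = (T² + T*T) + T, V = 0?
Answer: 15209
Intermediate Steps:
v(T) = T + 2*T² (v(T) = (T² + T²) + T = 2*T² + T = T + 2*T²)
H = 14/3 (H = -2 + (5*4)/3 = -2 + (⅓)*20 = -2 + 20/3 = 14/3 ≈ 4.6667)
v(M(-4 - 1*6, V))*H + 89 = ((-4*(-4 - 1*6) - 4*0)*(1 + 2*(-4*(-4 - 1*6) - 4*0)))*(14/3) + 89 = ((-4*(-4 - 6) + 0)*(1 + 2*(-4*(-4 - 6) + 0)))*(14/3) + 89 = ((-4*(-10) + 0)*(1 + 2*(-4*(-10) + 0)))*(14/3) + 89 = ((40 + 0)*(1 + 2*(40 + 0)))*(14/3) + 89 = (40*(1 + 2*40))*(14/3) + 89 = (40*(1 + 80))*(14/3) + 89 = (40*81)*(14/3) + 89 = 3240*(14/3) + 89 = 15120 + 89 = 15209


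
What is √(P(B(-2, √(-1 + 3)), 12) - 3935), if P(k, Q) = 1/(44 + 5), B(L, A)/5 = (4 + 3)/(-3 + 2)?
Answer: I*√192814/7 ≈ 62.729*I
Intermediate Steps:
B(L, A) = -35 (B(L, A) = 5*((4 + 3)/(-3 + 2)) = 5*(7/(-1)) = 5*(7*(-1)) = 5*(-7) = -35)
P(k, Q) = 1/49
√(P(B(-2, √(-1 + 3)), 12) - 3935) = √(1/49 - 3935) = √(-192814/49) = I*√192814/7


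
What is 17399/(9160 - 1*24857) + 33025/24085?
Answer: 19867702/75612449 ≈ 0.26276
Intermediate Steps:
17399/(9160 - 1*24857) + 33025/24085 = 17399/(9160 - 24857) + 33025*(1/24085) = 17399/(-15697) + 6605/4817 = 17399*(-1/15697) + 6605/4817 = -17399/15697 + 6605/4817 = 19867702/75612449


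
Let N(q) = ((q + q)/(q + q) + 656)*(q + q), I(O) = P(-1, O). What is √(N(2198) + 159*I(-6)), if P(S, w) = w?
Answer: 3*√320802 ≈ 1699.2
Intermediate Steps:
I(O) = O
N(q) = 1314*q (N(q) = ((2*q)/((2*q)) + 656)*(2*q) = ((2*q)*(1/(2*q)) + 656)*(2*q) = (1 + 656)*(2*q) = 657*(2*q) = 1314*q)
√(N(2198) + 159*I(-6)) = √(1314*2198 + 159*(-6)) = √(2888172 - 954) = √2887218 = 3*√320802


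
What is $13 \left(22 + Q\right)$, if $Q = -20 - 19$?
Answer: $-221$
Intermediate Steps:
$Q = -39$ ($Q = -20 - 19 = -39$)
$13 \left(22 + Q\right) = 13 \left(22 - 39\right) = 13 \left(-17\right) = -221$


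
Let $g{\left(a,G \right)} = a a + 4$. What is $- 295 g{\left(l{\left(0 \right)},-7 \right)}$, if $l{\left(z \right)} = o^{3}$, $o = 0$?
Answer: $-1180$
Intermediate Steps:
$l{\left(z \right)} = 0$ ($l{\left(z \right)} = 0^{3} = 0$)
$g{\left(a,G \right)} = 4 + a^{2}$ ($g{\left(a,G \right)} = a^{2} + 4 = 4 + a^{2}$)
$- 295 g{\left(l{\left(0 \right)},-7 \right)} = - 295 \left(4 + 0^{2}\right) = - 295 \left(4 + 0\right) = \left(-295\right) 4 = -1180$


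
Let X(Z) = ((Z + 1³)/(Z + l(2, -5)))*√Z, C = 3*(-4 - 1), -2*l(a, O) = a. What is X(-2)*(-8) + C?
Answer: -15 - 8*I*√2/3 ≈ -15.0 - 3.7712*I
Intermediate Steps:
l(a, O) = -a/2
C = -15 (C = 3*(-5) = -15)
X(Z) = √Z*(1 + Z)/(-1 + Z) (X(Z) = ((Z + 1³)/(Z - ½*2))*√Z = ((Z + 1)/(Z - 1))*√Z = ((1 + Z)/(-1 + Z))*√Z = √Z*(1 + Z)/(-1 + Z))
X(-2)*(-8) + C = (√(-2)*(1 - 2)/(-1 - 2))*(-8) - 15 = ((I*√2)*(-1)/(-3))*(-8) - 15 = ((I*√2)*(-⅓)*(-1))*(-8) - 15 = (I*√2/3)*(-8) - 15 = -8*I*√2/3 - 15 = -15 - 8*I*√2/3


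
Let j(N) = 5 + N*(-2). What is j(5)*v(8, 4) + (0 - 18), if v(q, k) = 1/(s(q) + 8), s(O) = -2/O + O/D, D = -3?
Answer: -1158/61 ≈ -18.984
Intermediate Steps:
s(O) = -2/O - O/3 (s(O) = -2/O + O/(-3) = -2/O + O*(-⅓) = -2/O - O/3)
j(N) = 5 - 2*N
v(q, k) = 1/(8 - 2/q - q/3) (v(q, k) = 1/((-2/q - q/3) + 8) = 1/(8 - 2/q - q/3))
j(5)*v(8, 4) + (0 - 18) = (5 - 2*5)*(3*8/(-6 - 1*8² + 24*8)) + (0 - 18) = (5 - 10)*(3*8/(-6 - 1*64 + 192)) - 18 = -15*8/(-6 - 64 + 192) - 18 = -15*8/122 - 18 = -5*12/61 - 18 = -60/61 - 18 = -1158/61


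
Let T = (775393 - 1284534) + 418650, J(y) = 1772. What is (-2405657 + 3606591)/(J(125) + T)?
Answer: -1200934/88719 ≈ -13.536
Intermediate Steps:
T = -90491 (T = -509141 + 418650 = -90491)
(-2405657 + 3606591)/(J(125) + T) = (-2405657 + 3606591)/(1772 - 90491) = 1200934/(-88719) = 1200934*(-1/88719) = -1200934/88719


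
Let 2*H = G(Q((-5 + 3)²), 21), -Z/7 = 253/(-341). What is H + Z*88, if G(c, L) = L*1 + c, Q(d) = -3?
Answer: 14447/31 ≈ 466.03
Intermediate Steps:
Z = 161/31 (Z = -1771/(-341) = -1771*(-1)/341 = -7*(-23/31) = 161/31 ≈ 5.1936)
G(c, L) = L + c
H = 9 (H = (21 - 3)/2 = (½)*18 = 9)
H + Z*88 = 9 + (161/31)*88 = 9 + 14168/31 = 14447/31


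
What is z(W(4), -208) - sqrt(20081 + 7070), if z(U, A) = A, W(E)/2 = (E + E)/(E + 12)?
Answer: -208 - sqrt(27151) ≈ -372.78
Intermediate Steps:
W(E) = 4*E/(12 + E) (W(E) = 2*((E + E)/(E + 12)) = 2*((2*E)/(12 + E)) = 2*(2*E/(12 + E)) = 4*E/(12 + E))
z(W(4), -208) - sqrt(20081 + 7070) = -208 - sqrt(20081 + 7070) = -208 - sqrt(27151)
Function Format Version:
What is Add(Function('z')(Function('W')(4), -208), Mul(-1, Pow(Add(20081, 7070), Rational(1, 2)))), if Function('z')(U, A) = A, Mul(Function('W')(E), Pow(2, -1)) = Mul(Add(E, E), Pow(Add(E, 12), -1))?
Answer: Add(-208, Mul(-1, Pow(27151, Rational(1, 2)))) ≈ -372.78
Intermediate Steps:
Function('W')(E) = Mul(4, E, Pow(Add(12, E), -1)) (Function('W')(E) = Mul(2, Mul(Add(E, E), Pow(Add(E, 12), -1))) = Mul(2, Mul(Mul(2, E), Pow(Add(12, E), -1))) = Mul(2, Mul(2, E, Pow(Add(12, E), -1))) = Mul(4, E, Pow(Add(12, E), -1)))
Add(Function('z')(Function('W')(4), -208), Mul(-1, Pow(Add(20081, 7070), Rational(1, 2)))) = Add(-208, Mul(-1, Pow(Add(20081, 7070), Rational(1, 2)))) = Add(-208, Mul(-1, Pow(27151, Rational(1, 2))))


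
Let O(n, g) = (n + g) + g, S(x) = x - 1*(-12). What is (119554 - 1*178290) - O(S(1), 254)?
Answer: -59257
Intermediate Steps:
S(x) = 12 + x (S(x) = x + 12 = 12 + x)
O(n, g) = n + 2*g (O(n, g) = (g + n) + g = n + 2*g)
(119554 - 1*178290) - O(S(1), 254) = (119554 - 1*178290) - ((12 + 1) + 2*254) = (119554 - 178290) - (13 + 508) = -58736 - 1*521 = -58736 - 521 = -59257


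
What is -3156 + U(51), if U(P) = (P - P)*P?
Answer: -3156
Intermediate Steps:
U(P) = 0 (U(P) = 0*P = 0)
-3156 + U(51) = -3156 + 0 = -3156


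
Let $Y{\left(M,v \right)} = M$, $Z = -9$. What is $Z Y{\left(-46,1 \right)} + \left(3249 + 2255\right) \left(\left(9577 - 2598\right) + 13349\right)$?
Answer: $111885726$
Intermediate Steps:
$Z Y{\left(-46,1 \right)} + \left(3249 + 2255\right) \left(\left(9577 - 2598\right) + 13349\right) = \left(-9\right) \left(-46\right) + \left(3249 + 2255\right) \left(\left(9577 - 2598\right) + 13349\right) = 414 + 5504 \left(6979 + 13349\right) = 414 + 5504 \cdot 20328 = 414 + 111885312 = 111885726$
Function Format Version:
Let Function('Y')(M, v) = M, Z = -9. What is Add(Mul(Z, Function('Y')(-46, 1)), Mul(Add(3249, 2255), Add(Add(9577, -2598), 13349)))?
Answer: 111885726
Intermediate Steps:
Add(Mul(Z, Function('Y')(-46, 1)), Mul(Add(3249, 2255), Add(Add(9577, -2598), 13349))) = Add(Mul(-9, -46), Mul(Add(3249, 2255), Add(Add(9577, -2598), 13349))) = Add(414, Mul(5504, Add(6979, 13349))) = Add(414, Mul(5504, 20328)) = Add(414, 111885312) = 111885726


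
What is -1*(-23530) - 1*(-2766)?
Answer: 26296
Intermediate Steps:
-1*(-23530) - 1*(-2766) = 23530 + 2766 = 26296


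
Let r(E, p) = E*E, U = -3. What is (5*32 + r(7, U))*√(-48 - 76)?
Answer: 418*I*√31 ≈ 2327.3*I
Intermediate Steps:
r(E, p) = E²
(5*32 + r(7, U))*√(-48 - 76) = (5*32 + 7²)*√(-48 - 76) = (160 + 49)*√(-124) = 209*(2*I*√31) = 418*I*√31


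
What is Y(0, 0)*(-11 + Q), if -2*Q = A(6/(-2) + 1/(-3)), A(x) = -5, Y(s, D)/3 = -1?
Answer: 51/2 ≈ 25.500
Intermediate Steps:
Y(s, D) = -3 (Y(s, D) = 3*(-1) = -3)
Q = 5/2 (Q = -½*(-5) = 5/2 ≈ 2.5000)
Y(0, 0)*(-11 + Q) = -3*(-11 + 5/2) = -3*(-17/2) = 51/2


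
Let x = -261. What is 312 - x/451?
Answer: 140973/451 ≈ 312.58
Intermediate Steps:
312 - x/451 = 312 - (-261)/451 = 312 - 1*(-261/451) = 312 + 261/451 = 140973/451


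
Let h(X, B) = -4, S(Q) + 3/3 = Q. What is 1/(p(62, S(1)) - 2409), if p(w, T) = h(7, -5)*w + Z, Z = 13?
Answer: -1/2644 ≈ -0.00037821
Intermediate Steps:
S(Q) = -1 + Q
p(w, T) = 13 - 4*w (p(w, T) = -4*w + 13 = 13 - 4*w)
1/(p(62, S(1)) - 2409) = 1/((13 - 4*62) - 2409) = 1/((13 - 248) - 2409) = 1/(-235 - 2409) = 1/(-2644) = -1/2644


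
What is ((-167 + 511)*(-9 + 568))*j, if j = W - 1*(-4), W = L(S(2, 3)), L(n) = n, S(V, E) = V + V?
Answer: 1538368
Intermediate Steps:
S(V, E) = 2*V
W = 4 (W = 2*2 = 4)
j = 8 (j = 4 - 1*(-4) = 4 + 4 = 8)
((-167 + 511)*(-9 + 568))*j = ((-167 + 511)*(-9 + 568))*8 = (344*559)*8 = 192296*8 = 1538368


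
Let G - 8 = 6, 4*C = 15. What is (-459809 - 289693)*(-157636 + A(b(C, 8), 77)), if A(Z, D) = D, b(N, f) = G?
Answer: 118090785618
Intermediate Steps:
C = 15/4 (C = (¼)*15 = 15/4 ≈ 3.7500)
G = 14 (G = 8 + 6 = 14)
b(N, f) = 14
(-459809 - 289693)*(-157636 + A(b(C, 8), 77)) = (-459809 - 289693)*(-157636 + 77) = -749502*(-157559) = 118090785618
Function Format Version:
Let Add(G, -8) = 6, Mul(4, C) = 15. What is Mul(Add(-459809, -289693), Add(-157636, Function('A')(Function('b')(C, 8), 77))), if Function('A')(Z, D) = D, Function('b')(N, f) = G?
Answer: 118090785618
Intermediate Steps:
C = Rational(15, 4) (C = Mul(Rational(1, 4), 15) = Rational(15, 4) ≈ 3.7500)
G = 14 (G = Add(8, 6) = 14)
Function('b')(N, f) = 14
Mul(Add(-459809, -289693), Add(-157636, Function('A')(Function('b')(C, 8), 77))) = Mul(Add(-459809, -289693), Add(-157636, 77)) = Mul(-749502, -157559) = 118090785618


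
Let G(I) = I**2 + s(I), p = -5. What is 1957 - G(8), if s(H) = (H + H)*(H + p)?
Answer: 1845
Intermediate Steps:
s(H) = 2*H*(-5 + H) (s(H) = (H + H)*(H - 5) = (2*H)*(-5 + H) = 2*H*(-5 + H))
G(I) = I**2 + 2*I*(-5 + I)
1957 - G(8) = 1957 - 8*(-10 + 3*8) = 1957 - 8*(-10 + 24) = 1957 - 8*14 = 1957 - 1*112 = 1957 - 112 = 1845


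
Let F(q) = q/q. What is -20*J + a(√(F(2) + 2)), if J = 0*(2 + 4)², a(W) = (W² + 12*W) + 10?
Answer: 13 + 12*√3 ≈ 33.785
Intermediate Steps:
F(q) = 1
a(W) = 10 + W² + 12*W
J = 0 (J = 0*6² = 0*36 = 0)
-20*J + a(√(F(2) + 2)) = -20*0 + (10 + (√(1 + 2))² + 12*√(1 + 2)) = 0 + (10 + (√3)² + 12*√3) = 0 + (10 + 3 + 12*√3) = 0 + (13 + 12*√3) = 13 + 12*√3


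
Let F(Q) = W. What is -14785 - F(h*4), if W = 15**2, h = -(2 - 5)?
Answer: -15010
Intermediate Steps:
h = 3 (h = -1*(-3) = 3)
W = 225
F(Q) = 225
-14785 - F(h*4) = -14785 - 1*225 = -14785 - 225 = -15010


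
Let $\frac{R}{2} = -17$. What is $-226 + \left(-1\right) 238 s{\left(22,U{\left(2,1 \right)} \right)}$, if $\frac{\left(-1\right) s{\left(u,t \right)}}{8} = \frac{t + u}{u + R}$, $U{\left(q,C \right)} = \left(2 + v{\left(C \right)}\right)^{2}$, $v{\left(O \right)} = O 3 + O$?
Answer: $- \frac{28286}{3} \approx -9428.7$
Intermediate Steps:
$R = -34$ ($R = 2 \left(-17\right) = -34$)
$v{\left(O \right)} = 4 O$ ($v{\left(O \right)} = 3 O + O = 4 O$)
$U{\left(q,C \right)} = \left(2 + 4 C\right)^{2}$
$s{\left(u,t \right)} = - \frac{8 \left(t + u\right)}{-34 + u}$ ($s{\left(u,t \right)} = - 8 \frac{t + u}{u - 34} = - 8 \frac{t + u}{-34 + u} = - \frac{8 \left(t + u\right)}{-34 + u}$)
$-226 + \left(-1\right) 238 s{\left(22,U{\left(2,1 \right)} \right)} = -226 + \left(-1\right) 238 \frac{8 \left(- 4 \left(1 + 2 \cdot 1\right)^{2} - 22\right)}{-34 + 22} = -226 - 238 \frac{8 \left(- 4 \left(1 + 2\right)^{2} - 22\right)}{-12} = -226 - 238 \cdot 8 \left(- \frac{1}{12}\right) \left(- 4 \cdot 3^{2} - 22\right) = -226 - 238 \cdot 8 \left(- \frac{1}{12}\right) \left(- 4 \cdot 9 - 22\right) = -226 - 238 \cdot 8 \left(- \frac{1}{12}\right) \left(\left(-1\right) 36 - 22\right) = -226 - 238 \cdot 8 \left(- \frac{1}{12}\right) \left(-36 - 22\right) = -226 - 238 \cdot 8 \left(- \frac{1}{12}\right) \left(-58\right) = -226 - \frac{27608}{3} = - \frac{28286}{3}$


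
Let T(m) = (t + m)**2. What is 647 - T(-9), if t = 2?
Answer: 598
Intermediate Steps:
T(m) = (2 + m)**2
647 - T(-9) = 647 - (2 - 9)**2 = 647 - 1*(-7)**2 = 647 - 1*49 = 647 - 49 = 598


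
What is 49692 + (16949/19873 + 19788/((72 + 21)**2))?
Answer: 167483905159/3370227 ≈ 49695.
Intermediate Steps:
49692 + (16949/19873 + 19788/((72 + 21)**2)) = 49692 + (16949*(1/19873) + 19788/(93**2)) = 49692 + (997/1169 + 19788/8649) = 49692 + (997/1169 + 19788*(1/8649)) = 49692 + (997/1169 + 6596/2883) = 49692 + 10585075/3370227 = 167483905159/3370227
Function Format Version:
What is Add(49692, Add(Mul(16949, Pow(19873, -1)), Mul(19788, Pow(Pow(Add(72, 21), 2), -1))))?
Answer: Rational(167483905159, 3370227) ≈ 49695.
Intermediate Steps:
Add(49692, Add(Mul(16949, Pow(19873, -1)), Mul(19788, Pow(Pow(Add(72, 21), 2), -1)))) = Add(49692, Add(Mul(16949, Rational(1, 19873)), Mul(19788, Pow(Pow(93, 2), -1)))) = Add(49692, Add(Rational(997, 1169), Mul(19788, Pow(8649, -1)))) = Add(49692, Add(Rational(997, 1169), Mul(19788, Rational(1, 8649)))) = Add(49692, Add(Rational(997, 1169), Rational(6596, 2883))) = Add(49692, Rational(10585075, 3370227)) = Rational(167483905159, 3370227)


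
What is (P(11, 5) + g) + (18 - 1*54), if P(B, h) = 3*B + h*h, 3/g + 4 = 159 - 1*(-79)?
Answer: 1717/78 ≈ 22.013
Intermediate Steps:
g = 1/78 (g = 3/(-4 + (159 - 1*(-79))) = 3/(-4 + (159 + 79)) = 3/(-4 + 238) = 3/234 = 3*(1/234) = 1/78 ≈ 0.012821)
P(B, h) = h² + 3*B (P(B, h) = 3*B + h² = h² + 3*B)
(P(11, 5) + g) + (18 - 1*54) = ((5² + 3*11) + 1/78) + (18 - 1*54) = ((25 + 33) + 1/78) + (18 - 54) = (58 + 1/78) - 36 = 4525/78 - 36 = 1717/78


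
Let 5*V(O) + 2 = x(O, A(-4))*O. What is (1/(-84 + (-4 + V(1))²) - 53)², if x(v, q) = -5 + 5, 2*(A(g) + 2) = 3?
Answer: 7339862929/2611456 ≈ 2810.6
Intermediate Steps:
A(g) = -½ (A(g) = -2 + (½)*3 = -2 + 3/2 = -½)
x(v, q) = 0
V(O) = -⅖ (V(O) = -⅖ + (0*O)/5 = -⅖ + (⅕)*0 = -⅖ + 0 = -⅖)
(1/(-84 + (-4 + V(1))²) - 53)² = (1/(-84 + (-4 - ⅖)²) - 53)² = (1/(-84 + (-22/5)²) - 53)² = (1/(-84 + 484/25) - 53)² = (1/(-1616/25) - 53)² = (-25/1616 - 53)² = (-85673/1616)² = 7339862929/2611456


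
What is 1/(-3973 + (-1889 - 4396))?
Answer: -1/10258 ≈ -9.7485e-5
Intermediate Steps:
1/(-3973 + (-1889 - 4396)) = 1/(-3973 - 6285) = 1/(-10258) = -1/10258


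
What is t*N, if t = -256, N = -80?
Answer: 20480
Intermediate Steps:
t*N = -256*(-80) = 20480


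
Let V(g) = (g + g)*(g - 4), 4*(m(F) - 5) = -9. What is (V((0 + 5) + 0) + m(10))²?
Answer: 2601/16 ≈ 162.56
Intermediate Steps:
m(F) = 11/4 (m(F) = 5 + (¼)*(-9) = 5 - 9/4 = 11/4)
V(g) = 2*g*(-4 + g) (V(g) = (2*g)*(-4 + g) = 2*g*(-4 + g))
(V((0 + 5) + 0) + m(10))² = (2*((0 + 5) + 0)*(-4 + ((0 + 5) + 0)) + 11/4)² = (2*(5 + 0)*(-4 + (5 + 0)) + 11/4)² = (2*5*(-4 + 5) + 11/4)² = (2*5*1 + 11/4)² = (10 + 11/4)² = (51/4)² = 2601/16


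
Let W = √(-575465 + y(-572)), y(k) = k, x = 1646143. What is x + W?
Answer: 1646143 + I*√576037 ≈ 1.6461e+6 + 758.97*I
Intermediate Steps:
W = I*√576037 (W = √(-575465 - 572) = √(-576037) = I*√576037 ≈ 758.97*I)
x + W = 1646143 + I*√576037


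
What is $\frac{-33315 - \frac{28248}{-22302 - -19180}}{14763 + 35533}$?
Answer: $- \frac{51990591}{78512056} \approx -0.6622$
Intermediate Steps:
$\frac{-33315 - \frac{28248}{-22302 - -19180}}{14763 + 35533} = \frac{-33315 - \frac{28248}{-22302 + 19180}}{50296} = \left(-33315 - \frac{28248}{-3122}\right) \frac{1}{50296} = \left(-33315 - - \frac{14124}{1561}\right) \frac{1}{50296} = \left(-33315 + \frac{14124}{1561}\right) \frac{1}{50296} = \left(- \frac{51990591}{1561}\right) \frac{1}{50296} = - \frac{51990591}{78512056}$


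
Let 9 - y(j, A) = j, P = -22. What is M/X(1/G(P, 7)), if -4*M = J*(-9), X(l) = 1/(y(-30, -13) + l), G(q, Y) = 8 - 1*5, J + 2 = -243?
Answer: -43365/2 ≈ -21683.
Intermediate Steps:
J = -245 (J = -2 - 243 = -245)
y(j, A) = 9 - j
G(q, Y) = 3 (G(q, Y) = 8 - 5 = 3)
X(l) = 1/(39 + l) (X(l) = 1/((9 - 1*(-30)) + l) = 1/((9 + 30) + l) = 1/(39 + l))
M = -2205/4 (M = -(-245)*(-9)/4 = -1/4*2205 = -2205/4 ≈ -551.25)
M/X(1/G(P, 7)) = -2205/(4*(1/(39 + 1/3))) = -2205/(4*(1/(118/3))) = -2205/(4*3/118) = -2205/4*118/3 = -43365/2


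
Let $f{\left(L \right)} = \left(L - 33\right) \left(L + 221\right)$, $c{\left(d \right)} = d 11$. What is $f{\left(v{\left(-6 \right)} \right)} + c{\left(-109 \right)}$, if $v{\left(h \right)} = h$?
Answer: $-9584$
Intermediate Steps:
$c{\left(d \right)} = 11 d$
$f{\left(L \right)} = \left(-33 + L\right) \left(221 + L\right)$
$f{\left(v{\left(-6 \right)} \right)} + c{\left(-109 \right)} = \left(-7293 + \left(-6\right)^{2} + 188 \left(-6\right)\right) + 11 \left(-109\right) = \left(-7293 + 36 - 1128\right) - 1199 = -8385 - 1199 = -9584$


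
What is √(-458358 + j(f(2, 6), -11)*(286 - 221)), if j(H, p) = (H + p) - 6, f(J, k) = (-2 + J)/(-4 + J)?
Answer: I*√459463 ≈ 677.84*I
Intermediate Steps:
f(J, k) = (-2 + J)/(-4 + J)
j(H, p) = -6 + H + p
√(-458358 + j(f(2, 6), -11)*(286 - 221)) = √(-458358 + (-6 + (-2 + 2)/(-4 + 2) - 11)*(286 - 221)) = √(-458358 + (-6 + 0/(-2) - 11)*65) = √(-458358 + (-6 - ½*0 - 11)*65) = √(-458358 + (-6 + 0 - 11)*65) = √(-458358 - 17*65) = √(-458358 - 1105) = √(-459463) = I*√459463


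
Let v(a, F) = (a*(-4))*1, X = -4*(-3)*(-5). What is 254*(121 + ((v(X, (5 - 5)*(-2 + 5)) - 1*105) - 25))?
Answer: 58674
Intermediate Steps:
X = -60 (X = 12*(-5) = -60)
v(a, F) = -4*a (v(a, F) = -4*a*1 = -4*a)
254*(121 + ((v(X, (5 - 5)*(-2 + 5)) - 1*105) - 25)) = 254*(121 + ((-4*(-60) - 1*105) - 25)) = 254*(121 + ((240 - 105) - 25)) = 254*(121 + (135 - 25)) = 254*(121 + 110) = 254*231 = 58674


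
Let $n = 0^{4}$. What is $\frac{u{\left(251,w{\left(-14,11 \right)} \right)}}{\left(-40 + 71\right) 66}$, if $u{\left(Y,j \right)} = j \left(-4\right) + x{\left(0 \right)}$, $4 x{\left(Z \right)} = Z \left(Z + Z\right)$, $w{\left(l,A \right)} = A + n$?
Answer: $- \frac{2}{93} \approx -0.021505$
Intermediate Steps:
$n = 0$
$w{\left(l,A \right)} = A$ ($w{\left(l,A \right)} = A + 0 = A$)
$x{\left(Z \right)} = \frac{Z^{2}}{2}$ ($x{\left(Z \right)} = \frac{Z \left(Z + Z\right)}{4} = \frac{Z 2 Z}{4} = \frac{2 Z^{2}}{4} = \frac{Z^{2}}{2}$)
$u{\left(Y,j \right)} = - 4 j$ ($u{\left(Y,j \right)} = j \left(-4\right) + \frac{0^{2}}{2} = - 4 j + \frac{1}{2} \cdot 0 = - 4 j + 0 = - 4 j$)
$\frac{u{\left(251,w{\left(-14,11 \right)} \right)}}{\left(-40 + 71\right) 66} = \frac{\left(-4\right) 11}{\left(-40 + 71\right) 66} = - \frac{44}{31 \cdot 66} = - \frac{44}{2046} = \left(-44\right) \frac{1}{2046} = - \frac{2}{93}$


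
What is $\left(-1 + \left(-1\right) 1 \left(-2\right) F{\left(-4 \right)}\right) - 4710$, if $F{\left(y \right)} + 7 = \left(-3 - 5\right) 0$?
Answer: $-4725$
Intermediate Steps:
$F{\left(y \right)} = -7$ ($F{\left(y \right)} = -7 + \left(-3 - 5\right) 0 = -7 - 0 = -7 + 0 = -7$)
$\left(-1 + \left(-1\right) 1 \left(-2\right) F{\left(-4 \right)}\right) - 4710 = \left(-1 + \left(-1\right) 1 \left(-2\right) \left(-7\right)\right) - 4710 = \left(-1 + \left(-1\right) \left(-2\right) \left(-7\right)\right) - 4710 = \left(-1 + 2 \left(-7\right)\right) - 4710 = \left(-1 - 14\right) - 4710 = -15 - 4710 = -4725$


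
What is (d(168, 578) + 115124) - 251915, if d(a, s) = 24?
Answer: -136767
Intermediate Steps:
(d(168, 578) + 115124) - 251915 = (24 + 115124) - 251915 = 115148 - 251915 = -136767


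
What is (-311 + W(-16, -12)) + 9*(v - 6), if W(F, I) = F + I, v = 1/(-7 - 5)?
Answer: -1575/4 ≈ -393.75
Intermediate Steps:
v = -1/12 (v = 1/(-12) = -1/12 ≈ -0.083333)
(-311 + W(-16, -12)) + 9*(v - 6) = (-311 + (-16 - 12)) + 9*(-1/12 - 6) = (-311 - 28) + 9*(-73/12) = -339 - 219/4 = -1575/4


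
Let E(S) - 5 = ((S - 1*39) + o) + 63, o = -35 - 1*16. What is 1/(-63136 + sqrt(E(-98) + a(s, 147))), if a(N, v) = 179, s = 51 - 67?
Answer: -63136/3986154437 - sqrt(59)/3986154437 ≈ -1.5841e-5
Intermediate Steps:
o = -51 (o = -35 - 16 = -51)
s = -16
E(S) = -22 + S (E(S) = 5 + (((S - 1*39) - 51) + 63) = 5 + (((S - 39) - 51) + 63) = 5 + (((-39 + S) - 51) + 63) = 5 + ((-90 + S) + 63) = 5 + (-27 + S) = -22 + S)
1/(-63136 + sqrt(E(-98) + a(s, 147))) = 1/(-63136 + sqrt((-22 - 98) + 179)) = 1/(-63136 + sqrt(-120 + 179)) = 1/(-63136 + sqrt(59))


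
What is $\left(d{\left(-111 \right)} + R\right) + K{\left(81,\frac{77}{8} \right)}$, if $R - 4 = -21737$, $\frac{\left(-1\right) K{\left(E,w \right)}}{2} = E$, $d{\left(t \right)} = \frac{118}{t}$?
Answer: $- \frac{2430463}{111} \approx -21896.0$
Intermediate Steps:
$K{\left(E,w \right)} = - 2 E$
$R = -21733$ ($R = 4 - 21737 = -21733$)
$\left(d{\left(-111 \right)} + R\right) + K{\left(81,\frac{77}{8} \right)} = \left(\frac{118}{-111} - 21733\right) - 162 = \left(118 \left(- \frac{1}{111}\right) - 21733\right) - 162 = \left(- \frac{118}{111} - 21733\right) - 162 = - \frac{2412481}{111} - 162 = - \frac{2430463}{111}$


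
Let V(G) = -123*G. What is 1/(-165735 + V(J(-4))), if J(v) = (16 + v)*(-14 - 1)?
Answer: -1/143595 ≈ -6.9640e-6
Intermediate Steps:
J(v) = -240 - 15*v (J(v) = (16 + v)*(-15) = -240 - 15*v)
1/(-165735 + V(J(-4))) = 1/(-165735 - 123*(-240 - 15*(-4))) = 1/(-165735 - 123*(-240 + 60)) = 1/(-165735 - 123*(-180)) = 1/(-165735 + 22140) = 1/(-143595) = -1/143595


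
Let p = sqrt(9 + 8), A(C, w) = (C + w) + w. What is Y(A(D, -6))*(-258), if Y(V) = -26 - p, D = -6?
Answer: 6708 + 258*sqrt(17) ≈ 7771.8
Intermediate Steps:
A(C, w) = C + 2*w
p = sqrt(17) ≈ 4.1231
Y(V) = -26 - sqrt(17)
Y(A(D, -6))*(-258) = (-26 - sqrt(17))*(-258) = 6708 + 258*sqrt(17)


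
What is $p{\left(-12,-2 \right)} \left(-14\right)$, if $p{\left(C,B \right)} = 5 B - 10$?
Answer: $280$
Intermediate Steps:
$p{\left(C,B \right)} = -10 + 5 B$
$p{\left(-12,-2 \right)} \left(-14\right) = \left(-10 + 5 \left(-2\right)\right) \left(-14\right) = \left(-10 - 10\right) \left(-14\right) = \left(-20\right) \left(-14\right) = 280$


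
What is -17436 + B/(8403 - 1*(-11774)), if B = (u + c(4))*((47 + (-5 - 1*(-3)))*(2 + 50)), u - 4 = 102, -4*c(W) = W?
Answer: -351560472/20177 ≈ -17424.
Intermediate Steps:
c(W) = -W/4
u = 106 (u = 4 + 102 = 106)
B = 245700 (B = (106 - ¼*4)*((47 + (-5 - 1*(-3)))*(2 + 50)) = (106 - 1)*((47 + (-5 + 3))*52) = 105*((47 - 2)*52) = 105*(45*52) = 105*2340 = 245700)
-17436 + B/(8403 - 1*(-11774)) = -17436 + 245700/(8403 - 1*(-11774)) = -17436 + 245700/(8403 + 11774) = -17436 + 245700/20177 = -351560472/20177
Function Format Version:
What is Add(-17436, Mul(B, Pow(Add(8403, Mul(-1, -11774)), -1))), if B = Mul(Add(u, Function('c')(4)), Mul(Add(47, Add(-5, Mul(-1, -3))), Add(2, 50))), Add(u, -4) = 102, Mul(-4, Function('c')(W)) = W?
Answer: Rational(-351560472, 20177) ≈ -17424.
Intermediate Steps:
Function('c')(W) = Mul(Rational(-1, 4), W)
u = 106 (u = Add(4, 102) = 106)
B = 245700 (B = Mul(Add(106, Mul(Rational(-1, 4), 4)), Mul(Add(47, Add(-5, Mul(-1, -3))), Add(2, 50))) = Mul(Add(106, -1), Mul(Add(47, Add(-5, 3)), 52)) = Mul(105, Mul(Add(47, -2), 52)) = Mul(105, Mul(45, 52)) = Mul(105, 2340) = 245700)
Add(-17436, Mul(B, Pow(Add(8403, Mul(-1, -11774)), -1))) = Add(-17436, Mul(245700, Pow(Add(8403, Mul(-1, -11774)), -1))) = Add(-17436, Mul(245700, Pow(Add(8403, 11774), -1))) = Add(-17436, Mul(245700, Pow(20177, -1))) = Add(-17436, Mul(245700, Rational(1, 20177))) = Add(-17436, Rational(245700, 20177)) = Rational(-351560472, 20177)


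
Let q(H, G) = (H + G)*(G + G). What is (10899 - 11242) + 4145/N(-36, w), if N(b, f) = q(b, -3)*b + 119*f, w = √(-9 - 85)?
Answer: -2483207161/7229491 - 98651*I*√94/14458982 ≈ -343.48 - 0.06615*I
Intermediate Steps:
w = I*√94 (w = √(-94) = I*√94 ≈ 9.6954*I)
q(H, G) = 2*G*(G + H) (q(H, G) = (G + H)*(2*G) = 2*G*(G + H))
N(b, f) = 119*f + b*(18 - 6*b) (N(b, f) = (2*(-3)*(-3 + b))*b + 119*f = (18 - 6*b)*b + 119*f = b*(18 - 6*b) + 119*f = 119*f + b*(18 - 6*b))
(10899 - 11242) + 4145/N(-36, w) = (10899 - 11242) + 4145/(119*(I*√94) - 6*(-36)*(-3 - 36)) = -343 + 4145/(119*I*√94 - 6*(-36)*(-39)) = -343 + 4145/(119*I*√94 - 8424) = -343 + 4145/(-8424 + 119*I*√94)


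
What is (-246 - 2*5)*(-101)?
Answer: 25856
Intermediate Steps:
(-246 - 2*5)*(-101) = (-246 - 10)*(-101) = -256*(-101) = 25856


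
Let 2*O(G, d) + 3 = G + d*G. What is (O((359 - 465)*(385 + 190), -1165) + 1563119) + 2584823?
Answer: 79241681/2 ≈ 3.9621e+7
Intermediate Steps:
O(G, d) = -3/2 + G/2 + G*d/2 (O(G, d) = -3/2 + (G + d*G)/2 = -3/2 + (G + G*d)/2 = -3/2 + (G/2 + G*d/2) = -3/2 + G/2 + G*d/2)
(O((359 - 465)*(385 + 190), -1165) + 1563119) + 2584823 = ((-3/2 + ((359 - 465)*(385 + 190))/2 + (½)*((359 - 465)*(385 + 190))*(-1165)) + 1563119) + 2584823 = ((-3/2 + (-106*575)/2 + (½)*(-106*575)*(-1165)) + 1563119) + 2584823 = ((-3/2 + (½)*(-60950) + (½)*(-60950)*(-1165)) + 1563119) + 2584823 = ((-3/2 - 30475 + 35503375) + 1563119) + 2584823 = (70945797/2 + 1563119) + 2584823 = 74072035/2 + 2584823 = 79241681/2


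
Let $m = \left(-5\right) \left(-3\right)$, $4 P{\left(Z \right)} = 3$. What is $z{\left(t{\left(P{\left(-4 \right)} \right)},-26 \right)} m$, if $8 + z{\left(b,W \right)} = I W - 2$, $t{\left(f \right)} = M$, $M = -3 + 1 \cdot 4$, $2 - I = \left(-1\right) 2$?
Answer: $-1710$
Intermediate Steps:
$P{\left(Z \right)} = \frac{3}{4}$ ($P{\left(Z \right)} = \frac{1}{4} \cdot 3 = \frac{3}{4}$)
$I = 4$ ($I = 2 - \left(-1\right) 2 = 2 - -2 = 2 + 2 = 4$)
$M = 1$ ($M = -3 + 4 = 1$)
$t{\left(f \right)} = 1$
$z{\left(b,W \right)} = -10 + 4 W$ ($z{\left(b,W \right)} = -8 + \left(4 W - 2\right) = -8 + \left(-2 + 4 W\right) = -10 + 4 W$)
$m = 15$
$z{\left(t{\left(P{\left(-4 \right)} \right)},-26 \right)} m = \left(-10 + 4 \left(-26\right)\right) 15 = \left(-10 - 104\right) 15 = \left(-114\right) 15 = -1710$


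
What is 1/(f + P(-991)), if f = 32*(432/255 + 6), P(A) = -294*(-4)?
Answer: 85/120888 ≈ 0.00070313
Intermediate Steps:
P(A) = 1176
f = 20928/85 (f = 32*(432*(1/255) + 6) = 32*(144/85 + 6) = 32*(654/85) = 20928/85 ≈ 246.21)
1/(f + P(-991)) = 1/(20928/85 + 1176) = 1/(120888/85) = 85/120888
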